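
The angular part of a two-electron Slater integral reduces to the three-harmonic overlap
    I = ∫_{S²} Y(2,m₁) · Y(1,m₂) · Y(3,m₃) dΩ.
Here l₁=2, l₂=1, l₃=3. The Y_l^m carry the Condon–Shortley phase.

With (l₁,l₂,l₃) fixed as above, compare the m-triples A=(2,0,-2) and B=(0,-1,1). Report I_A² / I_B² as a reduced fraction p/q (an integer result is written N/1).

5/6

Shared (l₁,l₂,l₃)=(2,1,3): N and (l;000)² cancel in I_A²/I_B².
A: Δ = 0!·4!·2!/7! = 1/105; Racah Σ t=0..0: t=0:+1/24 = 1/24; ⇒ 3j(2 1 3; 2 0 -2)² = 1/21, sgn -1
B: Δ = 0!·4!·2!/7! = 1/105; Racah Σ t=0..0: t=0:+1/8 = 1/8; ⇒ 3j(2 1 3; 0 -1 1)² = 2/35, sgn +1
I_A²/I_B² = (1/21)/(2/35) = 5/6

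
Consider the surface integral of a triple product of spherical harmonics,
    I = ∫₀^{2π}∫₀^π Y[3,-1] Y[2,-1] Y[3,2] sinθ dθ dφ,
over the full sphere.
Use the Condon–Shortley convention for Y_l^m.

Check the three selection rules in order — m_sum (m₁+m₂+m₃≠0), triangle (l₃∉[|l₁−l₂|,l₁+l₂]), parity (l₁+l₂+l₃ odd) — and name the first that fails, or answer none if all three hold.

Σmᵢ = 0  ✓
l₃∈[|l₁−l₂|,l₁+l₂]=[1,5], have l₃=3  ✓
Σlᵢ = 8 ⇒ even  ✓

none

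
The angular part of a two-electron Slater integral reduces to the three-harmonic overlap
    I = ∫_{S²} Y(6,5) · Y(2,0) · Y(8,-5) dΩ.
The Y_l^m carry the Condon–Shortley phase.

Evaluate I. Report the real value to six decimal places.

Checks pass: Σm=0; 16 even; l₃=8∈[4,8].
(2·6+1)(2·2+1)(2·8+1) = 1105
Δ: 0! 12! 4! / 17! → 1/30940
sum: t=0:+1/2073600 = 1/2073600
3j²(6 2 8; 0 0 0) = Δ·Π!·Σ² = 28/1105  (sign +1)
sum: t=0:+1/159667200 = 1/159667200
3j²(6 2 8; 5 0 -5) = Δ·Π!·Σ² = 9/1190  (sign -1)
combine: 4πI² = 1105·28/1105·9/1190 = 18/85
take √, sign -1: I = -0.12981410

-0.129814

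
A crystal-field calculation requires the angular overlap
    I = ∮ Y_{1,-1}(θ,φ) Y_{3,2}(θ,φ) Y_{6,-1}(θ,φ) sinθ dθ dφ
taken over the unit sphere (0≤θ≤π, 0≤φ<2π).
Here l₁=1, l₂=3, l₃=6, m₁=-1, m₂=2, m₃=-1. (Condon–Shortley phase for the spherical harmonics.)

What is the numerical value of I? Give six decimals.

|1−3|≤6≤1+3 violated ⇒ I = 0

0.000000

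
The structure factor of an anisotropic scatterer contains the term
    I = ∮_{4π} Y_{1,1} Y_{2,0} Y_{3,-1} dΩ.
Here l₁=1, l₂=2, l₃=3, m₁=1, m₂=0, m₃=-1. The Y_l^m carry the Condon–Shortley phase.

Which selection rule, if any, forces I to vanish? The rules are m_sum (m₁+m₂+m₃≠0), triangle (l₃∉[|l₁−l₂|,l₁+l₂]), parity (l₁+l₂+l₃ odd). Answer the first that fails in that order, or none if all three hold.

none

m₁+m₂+m₃ = 1 + 0 − 1 = 0  ✓
triangle: |1−2|=1 ≤ l₃=3 ≤ 1+2=3  ✓
parity: l₁+l₂+l₃ = 6 is even  ✓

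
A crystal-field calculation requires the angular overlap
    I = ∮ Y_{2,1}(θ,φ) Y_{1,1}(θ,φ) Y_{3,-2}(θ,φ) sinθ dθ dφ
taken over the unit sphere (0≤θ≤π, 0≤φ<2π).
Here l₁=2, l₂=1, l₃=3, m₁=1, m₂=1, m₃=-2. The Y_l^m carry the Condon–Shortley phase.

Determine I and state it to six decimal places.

Checks pass: Σm=0; 6 even; l₃=3∈[1,3].
(2·2+1)(2·1+1)(2·3+1) = 105
Δ: 0! 4! 2! / 7! → 1/105
sum: t=0:+1/4 = 1/4
3j²(2 1 3; 0 0 0) = Δ·Π!·Σ² = 3/35  (sign -1)
sum: t=0:+1/12 = 1/12
3j²(2 1 3; 1 1 -2) = Δ·Π!·Σ² = 2/21  (sign -1)
combine: 4πI² = 105·3/35·2/21 = 6/7
take √, sign +1: I = 0.26116903

0.261169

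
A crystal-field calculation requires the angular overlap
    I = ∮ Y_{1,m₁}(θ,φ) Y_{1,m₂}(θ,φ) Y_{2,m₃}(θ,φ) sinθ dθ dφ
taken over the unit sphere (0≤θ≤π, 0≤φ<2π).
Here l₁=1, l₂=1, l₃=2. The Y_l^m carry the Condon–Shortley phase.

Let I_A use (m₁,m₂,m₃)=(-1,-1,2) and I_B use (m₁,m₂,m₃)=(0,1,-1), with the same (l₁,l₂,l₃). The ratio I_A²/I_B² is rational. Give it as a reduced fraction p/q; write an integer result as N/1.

Same 1,1,2: normalisation and zero-m 3j drop out of the ratio.
A: Δ: 0! 2! 2! / 5! → 1/30; sum: t=0:+1/4 = 1/4; 3j²(1 1 2; -1 -1 2) = Δ·Π!·Σ² = 1/5  (sign +1)
B: Δ: 0! 2! 2! / 5! → 1/30; sum: t=0:+1/2 = 1/2; 3j²(1 1 2; 0 1 -1) = Δ·Π!·Σ² = 1/10  (sign -1)
I_A²/I_B² = (1/5)/(1/10) = 2/1

2/1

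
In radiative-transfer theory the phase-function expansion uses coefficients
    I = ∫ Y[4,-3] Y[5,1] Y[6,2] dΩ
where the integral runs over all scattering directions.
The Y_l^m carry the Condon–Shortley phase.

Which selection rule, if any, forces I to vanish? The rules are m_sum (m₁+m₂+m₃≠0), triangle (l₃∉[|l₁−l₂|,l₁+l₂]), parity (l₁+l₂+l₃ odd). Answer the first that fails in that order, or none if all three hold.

azimuthal sum: -3 + 1 + 2 = 0  ✓
1 ≤ 6 ≤ 9 (triangle on l)  ✓
L = 4 + 5 + 6 = 15 (odd)  ✗

parity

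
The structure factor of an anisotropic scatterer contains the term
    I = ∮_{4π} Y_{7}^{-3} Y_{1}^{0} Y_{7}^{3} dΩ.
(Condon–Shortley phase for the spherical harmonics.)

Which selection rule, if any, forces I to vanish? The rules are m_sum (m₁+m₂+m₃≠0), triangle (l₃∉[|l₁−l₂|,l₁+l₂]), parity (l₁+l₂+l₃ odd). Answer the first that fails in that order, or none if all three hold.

parity

m₁+m₂+m₃ = -3 + 0 + 3 = 0  ✓
triangle: |7−1|=6 ≤ l₃=7 ≤ 7+1=8  ✓
parity: l₁+l₂+l₃ = 15 is odd  ✗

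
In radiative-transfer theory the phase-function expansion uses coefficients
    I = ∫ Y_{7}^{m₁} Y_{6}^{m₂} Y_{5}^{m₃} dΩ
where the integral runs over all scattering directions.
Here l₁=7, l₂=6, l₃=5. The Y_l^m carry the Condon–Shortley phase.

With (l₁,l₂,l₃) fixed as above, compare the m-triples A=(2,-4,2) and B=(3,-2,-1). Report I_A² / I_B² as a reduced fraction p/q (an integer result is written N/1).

29435/128547

l's match ⇒ only the (l;m) 3-j factors differ between A and B.
A: triangle coeff Δ(7,6,5) = 1/174594420; Σ_t [0,2]: t=0:+1/19353600 t=1:−1/1451520 t=2:+1/1244160 = 29/174182400; (3j)²=841/554268 [(7 6 5; 2 -4 2)], sign=-1
B: triangle coeff Δ(7,6,5) = 1/174594420; Σ_t [0,4]: t=0:+1/46448640 t=1:−1/1088640 t=2:+1/276480 t=3:−1/518400 t=4:+1/9953280 = 23/25804800; (3j)²=42849/6466460 [(7 6 5; 3 -2 -1)], sign=+1
I_A²/I_B² = (841/554268)/(42849/6466460) = 29435/128547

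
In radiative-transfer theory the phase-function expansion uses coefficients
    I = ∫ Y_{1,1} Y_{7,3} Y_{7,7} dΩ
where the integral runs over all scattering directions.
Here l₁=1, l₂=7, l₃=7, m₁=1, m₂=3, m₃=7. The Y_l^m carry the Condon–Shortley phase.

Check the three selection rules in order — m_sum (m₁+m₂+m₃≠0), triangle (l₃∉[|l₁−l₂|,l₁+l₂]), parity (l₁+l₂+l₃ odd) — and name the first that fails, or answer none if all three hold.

m_sum

Σmᵢ = 11  ✗
l₃∈[|l₁−l₂|,l₁+l₂]=[6,8], have l₃=7
Σlᵢ = 15 ⇒ odd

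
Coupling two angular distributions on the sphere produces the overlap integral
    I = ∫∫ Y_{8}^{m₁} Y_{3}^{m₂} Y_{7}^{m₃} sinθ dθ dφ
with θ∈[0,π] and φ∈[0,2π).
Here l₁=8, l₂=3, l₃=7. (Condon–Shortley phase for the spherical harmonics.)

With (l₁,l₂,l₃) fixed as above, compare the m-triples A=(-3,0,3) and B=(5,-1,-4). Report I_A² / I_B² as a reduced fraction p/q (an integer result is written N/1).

4455/45253

l's match ⇒ only the (l;m) 3-j factors differ between A and B.
A: triangle coeff Δ(8,3,7) = 1/5290740; Σ_t [1,3]: t=1:−1/87091200 t=2:+1/8709120 t=3:−1/11612160 = 1/58060800; (3j)²=99/117572 [(8 3 7; -3 0 3)], sign=+1
B: triangle coeff Δ(8,3,7) = 1/5290740; Σ_t [0,2]: t=0:+1/104509440 t=1:−1/43545600 t=2:+1/319334400 = -59/5748019200; (3j)²=3481/406980 [(8 3 7; 5 -1 -4)], sign=+1
I_A²/I_B² = (99/117572)/(3481/406980) = 4455/45253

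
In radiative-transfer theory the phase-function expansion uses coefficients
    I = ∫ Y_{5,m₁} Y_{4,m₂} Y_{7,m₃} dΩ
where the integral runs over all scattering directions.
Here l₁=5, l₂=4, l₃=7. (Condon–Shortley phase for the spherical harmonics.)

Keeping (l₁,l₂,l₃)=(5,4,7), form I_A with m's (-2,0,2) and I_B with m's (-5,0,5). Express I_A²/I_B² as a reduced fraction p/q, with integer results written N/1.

64/1485

Same 5,4,7: normalisation and zero-m 3j drop out of the ratio.
A: Δ: 2! 8! 6! / 17! → 1/6126120; sum: t=0:+1/483840 t=1:−1/51840 t=2:+1/69120 = -1/362880; 3j²(5 4 7; -2 0 2) = Δ·Π!·Σ² = 16/17017  (sign +1)
B: Δ: 2! 8! 6! / 17! → 1/6126120; sum: t=2:+1/3870720 = 1/3870720; 3j²(5 4 7; -5 0 5) = Δ·Π!·Σ² = 135/6188  (sign +1)
I_A²/I_B² = (16/17017)/(135/6188) = 64/1485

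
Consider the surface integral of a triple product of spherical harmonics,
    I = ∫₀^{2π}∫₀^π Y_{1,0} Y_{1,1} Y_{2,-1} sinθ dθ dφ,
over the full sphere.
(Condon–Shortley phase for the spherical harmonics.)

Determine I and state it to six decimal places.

-0.218510

m-sum 0 ✓  L=4 even ✓  0≤2≤2 ✓
Π(2lᵢ+1) = 3×3×5 = 45
triangle coeff Δ(1,1,2) = 1/30
Σ_t [0,0]: t=0:+1/1 = 1/1
(3j)²=2/15 [(1 1 2; 0 0 0)], sign=+1
Σ_t [0,0]: t=0:+1/2 = 1/2
(3j)²=1/10 [(1 1 2; 0 1 -1)], sign=-1
⇒ 4πI² = 3/5
I = (-1)√(3/5/(4π)) = -0.21850969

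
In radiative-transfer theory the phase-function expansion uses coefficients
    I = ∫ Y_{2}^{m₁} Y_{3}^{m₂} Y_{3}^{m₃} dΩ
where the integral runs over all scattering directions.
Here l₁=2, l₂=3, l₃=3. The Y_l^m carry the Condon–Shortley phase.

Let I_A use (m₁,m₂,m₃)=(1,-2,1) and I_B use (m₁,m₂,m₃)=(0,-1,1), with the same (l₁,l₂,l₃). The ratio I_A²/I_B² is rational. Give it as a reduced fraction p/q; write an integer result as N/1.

l's match ⇒ only the (l;m) 3-j factors differ between A and B.
A: triangle coeff Δ(2,3,3) = 1/3780; Σ_t [0,1]: t=0:+1/12 t=1:−1/48 = 1/16; (3j)²=1/28 [(2 3 3; 1 -2 1)], sign=+1
B: triangle coeff Δ(2,3,3) = 1/3780; Σ_t [0,2]: t=0:+1/16 t=1:−1/6 t=2:+1/96 = -3/32; (3j)²=3/140 [(2 3 3; 0 -1 1)], sign=-1
I_A²/I_B² = (1/28)/(3/140) = 5/3

5/3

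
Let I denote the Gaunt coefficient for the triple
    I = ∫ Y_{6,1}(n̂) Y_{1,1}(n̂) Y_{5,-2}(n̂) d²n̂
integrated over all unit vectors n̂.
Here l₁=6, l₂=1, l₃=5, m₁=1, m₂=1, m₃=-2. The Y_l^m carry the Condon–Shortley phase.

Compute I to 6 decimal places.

Rules hold: Σm=0, L=12 even, 5≤5≤7.
N = 13·3·11 = 429
Δ = 2!·10!·0!/13! = 1/858
Racah Σ t=1..1: t=1:−1/14400 = -1/14400
⇒ 3j(6 1 5; 0 0 0)² = 6/143, sgn +1
Racah Σ t=2..2: t=2:+1/60480 = 1/60480
⇒ 3j(6 1 5; 1 1 -2)² = 5/429, sgn -1
4πI² = N·(3j₀)²·(3jₘ)² = 30/143
I = -1·√(0.20979/4π) = -0.12920749

-0.129207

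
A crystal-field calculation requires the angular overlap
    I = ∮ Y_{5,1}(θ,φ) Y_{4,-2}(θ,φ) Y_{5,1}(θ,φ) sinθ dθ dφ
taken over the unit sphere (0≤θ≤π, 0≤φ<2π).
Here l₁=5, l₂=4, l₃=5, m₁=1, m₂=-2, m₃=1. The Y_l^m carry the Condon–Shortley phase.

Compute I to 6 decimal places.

0.137240

m-sum 0 ✓  L=14 even ✓  1≤5≤9 ✓
Π(2lᵢ+1) = 11×9×11 = 1089
triangle coeff Δ(5,4,5) = 1/3153150
Σ_t [0,4]: t=0:+1/69120 t=1:−1/1728 t=2:+1/576 t=3:−1/1728 t=4:+1/69120 = 7/11520
(3j)²=2/143 [(5 4 5; 0 0 0)], sign=-1
Σ_t [0,2]: t=0:+1/4608 t=1:−1/1296 t=2:+1/4608 = -7/20736
(3j)²=20/1287 [(5 4 5; 1 -2 1)], sign=-1
⇒ 4πI² = 40/169
I = (+1)√(40/169/(4π)) = 0.13724032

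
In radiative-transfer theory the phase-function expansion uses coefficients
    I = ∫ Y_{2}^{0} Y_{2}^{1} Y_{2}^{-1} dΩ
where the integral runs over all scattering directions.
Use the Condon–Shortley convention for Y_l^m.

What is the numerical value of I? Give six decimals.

-0.090112

m-sum 0 ✓  L=6 even ✓  0≤2≤4 ✓
Π(2lᵢ+1) = 5×5×5 = 125
triangle coeff Δ(2,2,2) = 1/630
Σ_t [0,2]: t=0:+1/8 t=1:−1/1 t=2:+1/8 = -3/4
(3j)²=2/35 [(2 2 2; 0 0 0)], sign=-1
Σ_t [1,2]: t=1:−1/2 t=2:+1/4 = -1/4
(3j)²=1/70 [(2 2 2; 0 1 -1)], sign=+1
⇒ 4πI² = 5/49
I = (-1)√(5/49/(4π)) = -0.09011188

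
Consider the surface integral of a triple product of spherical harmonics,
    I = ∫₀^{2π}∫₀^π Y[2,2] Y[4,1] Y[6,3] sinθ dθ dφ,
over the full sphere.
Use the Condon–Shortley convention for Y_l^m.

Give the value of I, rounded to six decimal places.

2 + 1 + 3 = 6 ≠ 0: azimuthal integral kills it; I = 0

0.000000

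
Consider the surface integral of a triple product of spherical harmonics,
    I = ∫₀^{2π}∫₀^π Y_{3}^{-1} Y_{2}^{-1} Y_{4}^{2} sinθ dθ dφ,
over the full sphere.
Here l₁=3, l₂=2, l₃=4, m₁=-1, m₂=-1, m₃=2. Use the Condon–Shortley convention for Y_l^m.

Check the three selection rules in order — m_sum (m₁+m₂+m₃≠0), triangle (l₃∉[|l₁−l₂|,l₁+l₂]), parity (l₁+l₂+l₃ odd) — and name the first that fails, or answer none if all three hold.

parity

m₁+m₂+m₃ = -1 − 1 + 2 = 0  ✓
triangle: |3−2|=1 ≤ l₃=4 ≤ 3+2=5  ✓
parity: l₁+l₂+l₃ = 9 is odd  ✗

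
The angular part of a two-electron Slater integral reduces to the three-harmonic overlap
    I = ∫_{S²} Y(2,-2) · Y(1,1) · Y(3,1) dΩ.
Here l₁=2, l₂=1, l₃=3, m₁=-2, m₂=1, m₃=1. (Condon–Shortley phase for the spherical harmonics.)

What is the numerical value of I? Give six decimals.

-0.082589

m-sum 0 ✓  L=6 even ✓  1≤3≤3 ✓
Π(2lᵢ+1) = 5×3×7 = 105
triangle coeff Δ(2,1,3) = 1/105
Σ_t [0,0]: t=0:+1/4 = 1/4
(3j)²=3/35 [(2 1 3; 0 0 0)], sign=-1
Σ_t [0,0]: t=0:+1/48 = 1/48
(3j)²=1/105 [(2 1 3; -2 1 1)], sign=+1
⇒ 4πI² = 3/35
I = (-1)√(3/35/(4π)) = -0.08258890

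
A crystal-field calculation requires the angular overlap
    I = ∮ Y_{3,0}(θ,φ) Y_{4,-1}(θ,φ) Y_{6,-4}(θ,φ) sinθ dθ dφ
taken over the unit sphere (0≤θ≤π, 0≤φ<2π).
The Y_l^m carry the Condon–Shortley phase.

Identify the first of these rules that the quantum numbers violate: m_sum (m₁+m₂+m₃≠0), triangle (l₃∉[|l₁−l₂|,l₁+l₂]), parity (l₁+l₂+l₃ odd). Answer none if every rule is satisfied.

m₁+m₂+m₃ = 0 − 1 − 4 = -5  ✗
triangle: |3−4|=1 ≤ l₃=6 ≤ 3+4=7
parity: l₁+l₂+l₃ = 13 is odd

m_sum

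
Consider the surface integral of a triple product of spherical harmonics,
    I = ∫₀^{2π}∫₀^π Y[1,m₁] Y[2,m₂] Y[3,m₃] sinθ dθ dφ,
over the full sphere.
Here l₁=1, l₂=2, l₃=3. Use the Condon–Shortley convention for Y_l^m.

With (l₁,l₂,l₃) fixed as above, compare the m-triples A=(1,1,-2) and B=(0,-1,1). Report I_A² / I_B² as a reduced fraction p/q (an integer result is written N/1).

Same 1,2,3: normalisation and zero-m 3j drop out of the ratio.
A: Δ: 0! 2! 4! / 7! → 1/105; sum: t=0:+1/12 = 1/12; 3j²(1 2 3; 1 1 -2) = Δ·Π!·Σ² = 2/21  (sign -1)
B: Δ: 0! 2! 4! / 7! → 1/105; sum: t=0:+1/6 = 1/6; 3j²(1 2 3; 0 -1 1) = Δ·Π!·Σ² = 8/105  (sign +1)
I_A²/I_B² = (2/21)/(8/105) = 5/4

5/4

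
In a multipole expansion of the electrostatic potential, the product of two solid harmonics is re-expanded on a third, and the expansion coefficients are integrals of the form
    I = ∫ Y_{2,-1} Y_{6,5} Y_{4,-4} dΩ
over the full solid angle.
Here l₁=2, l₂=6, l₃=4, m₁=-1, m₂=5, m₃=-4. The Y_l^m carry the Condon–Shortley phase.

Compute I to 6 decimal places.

-0.204295

Rules hold: Σm=0, L=12 even, 4≤4≤8.
N = 5·13·9 = 585
Δ = 4!·0!·8!/13! = 1/6435
Racah Σ t=2..2: t=2:+1/2304 = 1/2304
⇒ 3j(2 6 4; 0 0 0)² = 5/143, sgn +1
Racah Σ t=3..3: t=3:−1/241920 = -1/241920
⇒ 3j(2 6 4; -1 5 -4)² = 1/39, sgn -1
4πI² = N·(3j₀)²·(3jₘ)² = 75/143
I = -1·√(0.524476/4π) = -0.20429497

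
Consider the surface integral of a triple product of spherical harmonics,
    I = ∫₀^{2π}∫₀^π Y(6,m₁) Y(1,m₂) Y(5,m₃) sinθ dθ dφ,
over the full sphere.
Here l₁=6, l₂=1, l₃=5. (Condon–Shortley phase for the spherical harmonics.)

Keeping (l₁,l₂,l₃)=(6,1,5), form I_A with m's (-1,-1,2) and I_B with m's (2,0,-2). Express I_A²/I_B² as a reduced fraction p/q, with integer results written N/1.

5/16

Same 6,1,5: normalisation and zero-m 3j drop out of the ratio.
A: Δ: 2! 10! 0! / 13! → 1/858; sum: t=0:+1/60480 = 1/60480; 3j²(6 1 5; -1 -1 2) = Δ·Π!·Σ² = 5/429  (sign -1)
B: Δ: 2! 10! 0! / 13! → 1/858; sum: t=1:−1/30240 = -1/30240; 3j²(6 1 5; 2 0 -2) = Δ·Π!·Σ² = 16/429  (sign +1)
I_A²/I_B² = (5/429)/(16/429) = 5/16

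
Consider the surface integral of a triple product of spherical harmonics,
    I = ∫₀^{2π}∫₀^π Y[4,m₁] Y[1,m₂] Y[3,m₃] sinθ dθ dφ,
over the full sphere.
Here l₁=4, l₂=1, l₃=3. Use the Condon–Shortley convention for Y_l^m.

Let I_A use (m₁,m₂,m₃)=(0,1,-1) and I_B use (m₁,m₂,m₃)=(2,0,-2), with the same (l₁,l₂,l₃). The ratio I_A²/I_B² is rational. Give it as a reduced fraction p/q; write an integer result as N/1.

Same 4,1,3: normalisation and zero-m 3j drop out of the ratio.
A: Δ: 2! 6! 0! / 9! → 1/252; sum: t=2:+1/96 = 1/96; 3j²(4 1 3; 0 1 -1) = Δ·Π!·Σ² = 1/42  (sign +1)
B: Δ: 2! 6! 0! / 9! → 1/252; sum: t=1:−1/120 = -1/120; 3j²(4 1 3; 2 0 -2) = Δ·Π!·Σ² = 1/21  (sign +1)
I_A²/I_B² = (1/42)/(1/21) = 1/2

1/2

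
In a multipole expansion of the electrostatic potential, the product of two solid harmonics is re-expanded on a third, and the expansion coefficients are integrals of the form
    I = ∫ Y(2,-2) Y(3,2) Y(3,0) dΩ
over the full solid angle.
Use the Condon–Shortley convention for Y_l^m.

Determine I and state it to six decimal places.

-0.188063

Checks pass: Σm=0; 8 even; l₃=3∈[1,5].
(2·2+1)(2·3+1)(2·3+1) = 245
Δ: 2! 2! 4! / 9! → 1/3780
sum: t=0:+1/24 t=1:−1/4 t=2:+1/24 = -1/6
3j²(2 3 3; 0 0 0) = Δ·Π!·Σ² = 4/105  (sign +1)
sum: t=2:+1/24 = 1/24
3j²(2 3 3; -2 2 0) = Δ·Π!·Σ² = 1/21  (sign -1)
combine: 4πI² = 245·4/105·1/21 = 4/9
take √, sign -1: I = -0.18806319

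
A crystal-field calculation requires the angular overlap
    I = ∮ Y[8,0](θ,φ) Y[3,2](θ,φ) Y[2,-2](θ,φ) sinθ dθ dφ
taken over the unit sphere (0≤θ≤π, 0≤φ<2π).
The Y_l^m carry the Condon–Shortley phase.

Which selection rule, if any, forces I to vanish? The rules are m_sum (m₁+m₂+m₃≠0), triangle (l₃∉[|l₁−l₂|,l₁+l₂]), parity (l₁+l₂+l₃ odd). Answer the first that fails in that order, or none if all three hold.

azimuthal sum: 0 + 2 − 2 = 0  ✓
5 ≤ 2 ≤ 11 (triangle on l)  ✗
L = 8 + 3 + 2 = 13 (odd)

triangle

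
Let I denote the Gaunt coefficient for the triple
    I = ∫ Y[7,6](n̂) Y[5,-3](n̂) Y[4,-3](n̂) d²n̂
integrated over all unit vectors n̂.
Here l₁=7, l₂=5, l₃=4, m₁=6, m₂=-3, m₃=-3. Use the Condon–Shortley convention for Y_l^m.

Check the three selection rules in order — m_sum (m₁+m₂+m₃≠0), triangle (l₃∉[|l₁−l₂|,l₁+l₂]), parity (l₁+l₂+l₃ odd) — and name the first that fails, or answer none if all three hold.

azimuthal sum: 6 − 3 − 3 = 0  ✓
2 ≤ 4 ≤ 12 (triangle on l)  ✓
L = 7 + 5 + 4 = 16 (even)  ✓

none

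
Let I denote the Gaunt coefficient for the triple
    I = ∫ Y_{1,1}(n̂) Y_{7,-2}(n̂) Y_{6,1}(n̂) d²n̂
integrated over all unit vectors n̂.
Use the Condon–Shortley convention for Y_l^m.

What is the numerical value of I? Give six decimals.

Rules hold: Σm=0, L=14 even, 6≤6≤8.
N = 3·15·13 = 585
Δ = 2!·0!·12!/15! = 1/1365
Racah Σ t=1..1: t=1:−1/518400 = -1/518400
⇒ 3j(1 7 6; 0 0 0)² = 7/195, sgn -1
Racah Σ t=0..0: t=0:+1/1209600 = 1/1209600
⇒ 3j(1 7 6; 1 -2 1)² = 12/455, sgn -1
4πI² = N·(3j₀)²·(3jₘ)² = 36/65
I = +1·√(0.553846/4π) = 0.20993732

0.209937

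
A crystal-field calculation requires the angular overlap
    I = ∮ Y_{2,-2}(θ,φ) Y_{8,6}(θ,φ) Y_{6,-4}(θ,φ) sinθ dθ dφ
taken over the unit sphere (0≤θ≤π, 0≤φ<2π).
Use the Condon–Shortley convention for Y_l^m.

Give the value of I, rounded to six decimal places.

m-sum 0 ✓  L=16 even ✓  6≤6≤10 ✓
Π(2lᵢ+1) = 5×17×13 = 1105
triangle coeff Δ(2,8,6) = 1/30940
Σ_t [2,2]: t=2:+1/2073600 = 1/2073600
(3j)²=28/1105 [(2 8 6; 0 0 0)], sign=+1
Σ_t [4,4]: t=4:+1/174182400 = 1/174182400
(3j)²=11/340 [(2 8 6; -2 6 -4)], sign=+1
⇒ 4πI² = 77/85
I = (+1)√(77/85/(4π)) = 0.26849176

0.268492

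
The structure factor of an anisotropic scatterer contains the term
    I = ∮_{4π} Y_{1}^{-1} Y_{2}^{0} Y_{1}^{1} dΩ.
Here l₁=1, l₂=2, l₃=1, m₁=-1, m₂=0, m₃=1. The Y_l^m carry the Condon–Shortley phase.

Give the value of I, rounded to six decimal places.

Rules hold: Σm=0, L=4 even, 1≤1≤3.
N = 3·5·3 = 45
Δ = 2!·0!·2!/5! = 1/30
Racah Σ t=1..1: t=1:−1/1 = -1/1
⇒ 3j(1 2 1; 0 0 0)² = 2/15, sgn +1
Racah Σ t=2..2: t=2:+1/4 = 1/4
⇒ 3j(1 2 1; -1 0 1)² = 1/30, sgn +1
4πI² = N·(3j₀)²·(3jₘ)² = 1/5
I = +1·√(0.2/4π) = 0.12615663

0.126157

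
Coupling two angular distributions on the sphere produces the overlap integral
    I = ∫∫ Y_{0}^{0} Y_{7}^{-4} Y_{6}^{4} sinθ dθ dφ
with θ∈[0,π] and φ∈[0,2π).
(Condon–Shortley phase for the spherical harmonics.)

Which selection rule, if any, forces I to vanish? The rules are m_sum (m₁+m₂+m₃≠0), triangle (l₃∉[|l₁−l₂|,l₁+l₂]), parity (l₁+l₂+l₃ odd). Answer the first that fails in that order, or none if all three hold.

azimuthal sum: 0 − 4 + 4 = 0  ✓
7 ≤ 6 ≤ 7 (triangle on l)  ✗
L = 0 + 7 + 6 = 13 (odd)

triangle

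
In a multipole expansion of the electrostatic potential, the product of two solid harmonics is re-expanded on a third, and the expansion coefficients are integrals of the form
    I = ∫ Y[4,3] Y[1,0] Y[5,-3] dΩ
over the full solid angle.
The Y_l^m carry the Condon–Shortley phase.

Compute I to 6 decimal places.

Checks pass: Σm=0; 10 even; l₃=5∈[3,5].
(2·4+1)(2·1+1)(2·5+1) = 297
Δ: 0! 8! 2! / 11! → 1/495
sum: t=0:+1/576 = 1/576
3j²(4 1 5; 0 0 0) = Δ·Π!·Σ² = 5/99  (sign -1)
sum: t=0:+1/5040 = 1/5040
3j²(4 1 5; 3 0 -3) = Δ·Π!·Σ² = 16/495  (sign +1)
combine: 4πI² = 297·5/99·16/495 = 16/33
take √, sign -1: I = -0.19642560

-0.196426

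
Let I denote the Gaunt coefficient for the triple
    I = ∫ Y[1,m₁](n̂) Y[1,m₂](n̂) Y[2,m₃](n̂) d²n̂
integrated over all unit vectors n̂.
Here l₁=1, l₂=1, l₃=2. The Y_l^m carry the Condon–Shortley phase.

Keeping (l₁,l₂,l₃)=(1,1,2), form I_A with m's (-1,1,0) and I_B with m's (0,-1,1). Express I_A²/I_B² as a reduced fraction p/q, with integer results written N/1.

1/3

Same 1,1,2: normalisation and zero-m 3j drop out of the ratio.
A: Δ: 0! 2! 2! / 5! → 1/30; sum: t=0:+1/4 = 1/4; 3j²(1 1 2; -1 1 0) = Δ·Π!·Σ² = 1/30  (sign +1)
B: Δ: 0! 2! 2! / 5! → 1/30; sum: t=0:+1/2 = 1/2; 3j²(1 1 2; 0 -1 1) = Δ·Π!·Σ² = 1/10  (sign -1)
I_A²/I_B² = (1/30)/(1/10) = 1/3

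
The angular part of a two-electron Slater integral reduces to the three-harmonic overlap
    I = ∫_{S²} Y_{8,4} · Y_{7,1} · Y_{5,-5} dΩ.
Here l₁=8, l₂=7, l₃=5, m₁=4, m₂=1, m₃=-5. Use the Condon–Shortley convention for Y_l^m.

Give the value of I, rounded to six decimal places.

Rules hold: Σm=0, L=20 even, 1≤5≤15.
N = 17·15·11 = 2805
Δ = 10!·6!·4!/21! = 1/814773960
Racah Σ t=3..7: t=3:−1/87091200 t=4:+1/4976640 t=5:−1/2073600 t=6:+1/4976640 t=7:−1/87091200 = -1/9676800
⇒ 3j(8 7 5; 0 0 0)² = 360/46189, sgn +1
Racah Σ t=4..4: t=4:+1/298598400 = 1/298598400
⇒ 3j(8 7 5; 4 1 -5)² = 70/4199, sgn +1
4πI² = N·(3j₀)²·(3jₘ)² = 378000/1037153
I = +1·√(0.364459/4π) = 0.17030192

0.170302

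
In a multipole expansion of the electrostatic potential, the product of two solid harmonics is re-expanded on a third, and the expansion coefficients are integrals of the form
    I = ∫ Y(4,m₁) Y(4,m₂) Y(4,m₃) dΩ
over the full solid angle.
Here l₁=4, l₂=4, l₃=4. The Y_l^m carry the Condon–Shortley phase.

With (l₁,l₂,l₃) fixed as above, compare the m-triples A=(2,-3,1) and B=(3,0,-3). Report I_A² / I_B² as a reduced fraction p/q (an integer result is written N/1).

10/63

Shared (l₁,l₂,l₃)=(4,4,4): N and (l;000)² cancel in I_A²/I_B².
A: Δ = 4!·4!·4!/13! = 1/450450; Racah Σ t=0..1: t=0:+1/576 t=1:−1/864 = 1/1728; ⇒ 3j(4 4 4; 2 -3 1)² = 5/1287, sgn -1
B: Δ = 4!·4!·4!/13! = 1/450450; Racah Σ t=0..1: t=0:+1/3456 t=1:−1/864 = -1/1152; ⇒ 3j(4 4 4; 3 0 -3)² = 7/286, sgn +1
I_A²/I_B² = (5/1287)/(7/286) = 10/63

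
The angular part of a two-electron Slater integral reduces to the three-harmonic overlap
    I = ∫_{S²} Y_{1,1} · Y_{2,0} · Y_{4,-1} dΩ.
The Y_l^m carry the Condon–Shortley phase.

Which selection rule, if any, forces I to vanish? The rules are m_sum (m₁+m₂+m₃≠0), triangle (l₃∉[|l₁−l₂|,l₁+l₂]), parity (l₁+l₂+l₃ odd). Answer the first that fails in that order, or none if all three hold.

azimuthal sum: 1 + 0 − 1 = 0  ✓
1 ≤ 4 ≤ 3 (triangle on l)  ✗
L = 1 + 2 + 4 = 7 (odd)

triangle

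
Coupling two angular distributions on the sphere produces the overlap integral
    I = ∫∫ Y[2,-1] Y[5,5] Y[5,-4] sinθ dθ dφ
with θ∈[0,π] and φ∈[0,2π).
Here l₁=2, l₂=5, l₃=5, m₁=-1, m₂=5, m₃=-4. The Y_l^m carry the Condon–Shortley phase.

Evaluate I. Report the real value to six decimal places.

-0.187924

Rules hold: Σm=0, L=12 even, 3≤5≤7.
N = 5·11·11 = 605
Δ = 2!·2!·8!/13! = 1/38610
Racah Σ t=0..2: t=0:+1/2880 t=1:−1/576 t=2:+1/2880 = -1/960
⇒ 3j(2 5 5; 0 0 0)² = 10/429, sgn +1
Racah Σ t=2..2: t=2:+1/80640 = 1/80640
⇒ 3j(2 5 5; -1 5 -4)² = 9/286, sgn -1
4πI² = N·(3j₀)²·(3jₘ)² = 75/169
I = -1·√(0.443787/4π) = -0.18792404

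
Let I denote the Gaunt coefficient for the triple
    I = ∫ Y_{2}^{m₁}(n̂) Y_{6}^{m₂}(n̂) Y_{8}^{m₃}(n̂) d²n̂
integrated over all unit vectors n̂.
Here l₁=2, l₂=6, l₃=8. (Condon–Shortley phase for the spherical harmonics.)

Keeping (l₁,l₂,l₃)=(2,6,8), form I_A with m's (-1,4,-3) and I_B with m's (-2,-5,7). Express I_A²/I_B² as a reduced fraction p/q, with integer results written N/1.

22/273

l's match ⇒ only the (l;m) 3-j factors differ between A and B.
A: triangle coeff Δ(2,6,8) = 1/30940; Σ_t [0,0]: t=0:+1/43545600 = 1/43545600; (3j)²=11/3094 [(2 6 8; -1 4 -3)], sign=-1
B: triangle coeff Δ(2,6,8) = 1/30940; Σ_t [0,0]: t=0:+1/958003200 = 1/958003200; (3j)²=3/68 [(2 6 8; -2 -5 7)], sign=-1
I_A²/I_B² = (11/3094)/(3/68) = 22/273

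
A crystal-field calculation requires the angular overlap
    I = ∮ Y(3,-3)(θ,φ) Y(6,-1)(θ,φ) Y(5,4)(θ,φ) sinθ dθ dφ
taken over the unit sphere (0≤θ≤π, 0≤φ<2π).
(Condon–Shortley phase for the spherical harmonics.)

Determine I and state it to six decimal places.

m-sum 0 ✓  L=14 even ✓  3≤5≤9 ✓
Π(2lᵢ+1) = 7×13×11 = 1001
triangle coeff Δ(3,6,5) = 1/675675
Σ_t [1,3]: t=1:−1/8640 t=2:+1/2304 t=3:−1/8640 = 7/34560
(3j)²=7/429 [(3 6 5; 0 0 0)], sign=-1
Σ_t [4,4]: t=4:+1/241920 = 1/241920
(3j)²=4/1001 [(3 6 5; -3 -1 4)], sign=-1
⇒ 4πI² = 28/429
I = (+1)√(28/429/(4π)) = 0.07206849

0.072068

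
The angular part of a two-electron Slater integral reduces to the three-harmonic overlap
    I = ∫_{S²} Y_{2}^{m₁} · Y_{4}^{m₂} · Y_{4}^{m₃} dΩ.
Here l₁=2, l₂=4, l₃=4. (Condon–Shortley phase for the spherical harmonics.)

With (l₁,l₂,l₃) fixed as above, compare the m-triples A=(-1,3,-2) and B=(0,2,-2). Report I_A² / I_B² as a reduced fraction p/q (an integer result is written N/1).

525/64

Same 2,4,4: normalisation and zero-m 3j drop out of the ratio.
A: Δ: 2! 2! 6! / 11! → 1/13860; sum: t=1:−1/1440 t=2:+1/240 = 1/288; 3j²(2 4 4; -1 3 -2) = Δ·Π!·Σ² = 5/132  (sign +1)
B: Δ: 2! 2! 6! / 11! → 1/13860; sum: t=0:+1/2880 t=1:−1/120 t=2:+1/192 = -1/360; 3j²(2 4 4; 0 2 -2) = Δ·Π!·Σ² = 16/3465  (sign -1)
I_A²/I_B² = (5/132)/(16/3465) = 525/64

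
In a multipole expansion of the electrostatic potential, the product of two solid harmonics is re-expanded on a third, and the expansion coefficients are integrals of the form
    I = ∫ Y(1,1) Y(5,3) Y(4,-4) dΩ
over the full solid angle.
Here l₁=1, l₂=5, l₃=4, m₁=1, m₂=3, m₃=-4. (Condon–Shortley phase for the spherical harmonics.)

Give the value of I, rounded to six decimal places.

-0.049106

m-sum 0 ✓  L=10 even ✓  4≤4≤6 ✓
Π(2lᵢ+1) = 3×11×9 = 297
triangle coeff Δ(1,5,4) = 1/495
Σ_t [1,1]: t=1:−1/576 = -1/576
(3j)²=5/99 [(1 5 4; 0 0 0)], sign=-1
Σ_t [0,0]: t=0:+1/80640 = 1/80640
(3j)²=1/495 [(1 5 4; 1 3 -4)], sign=+1
⇒ 4πI² = 1/33
I = (-1)√(1/33/(4π)) = -0.04910640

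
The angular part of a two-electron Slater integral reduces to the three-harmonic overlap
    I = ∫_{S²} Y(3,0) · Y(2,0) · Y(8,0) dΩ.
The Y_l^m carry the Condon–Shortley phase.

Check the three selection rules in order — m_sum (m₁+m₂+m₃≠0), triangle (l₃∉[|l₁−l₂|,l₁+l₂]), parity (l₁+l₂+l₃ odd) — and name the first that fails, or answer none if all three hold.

Σmᵢ = 0  ✓
l₃∈[|l₁−l₂|,l₁+l₂]=[1,5], have l₃=8  ✗
Σlᵢ = 13 ⇒ odd

triangle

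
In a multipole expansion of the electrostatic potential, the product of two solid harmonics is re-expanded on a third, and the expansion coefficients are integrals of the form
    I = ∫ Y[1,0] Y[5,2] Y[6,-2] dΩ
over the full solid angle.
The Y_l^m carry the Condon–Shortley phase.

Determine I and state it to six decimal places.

0.231133

Rules hold: Σm=0, L=12 even, 4≤6≤6.
N = 3·11·13 = 429
Δ = 0!·2!·10!/13! = 1/858
Racah Σ t=0..0: t=0:+1/14400 = 1/14400
⇒ 3j(1 5 6; 0 0 0)² = 6/143, sgn +1
Racah Σ t=0..0: t=0:+1/30240 = 1/30240
⇒ 3j(1 5 6; 0 2 -2)² = 16/429, sgn +1
4πI² = N·(3j₀)²·(3jₘ)² = 96/143
I = +1·√(0.671329/4π) = 0.23113338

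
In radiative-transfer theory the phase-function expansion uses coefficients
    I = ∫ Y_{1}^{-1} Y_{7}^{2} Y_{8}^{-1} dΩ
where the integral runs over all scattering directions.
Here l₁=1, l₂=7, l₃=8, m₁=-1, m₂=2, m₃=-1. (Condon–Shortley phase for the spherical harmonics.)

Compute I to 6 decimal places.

-0.140215

Checks pass: Σm=0; 16 even; l₃=8∈[6,8].
(2·1+1)(2·7+1)(2·8+1) = 765
Δ: 0! 2! 14! / 17! → 1/2040
sum: t=0:+1/25401600 = 1/25401600
3j²(1 7 8; 0 0 0) = Δ·Π!·Σ² = 8/255  (sign +1)
sum: t=0:+1/87091200 = 1/87091200
3j²(1 7 8; -1 2 -1) = Δ·Π!·Σ² = 7/680  (sign -1)
combine: 4πI² = 765·8/255·7/680 = 21/85
take √, sign -1: I = -0.14021525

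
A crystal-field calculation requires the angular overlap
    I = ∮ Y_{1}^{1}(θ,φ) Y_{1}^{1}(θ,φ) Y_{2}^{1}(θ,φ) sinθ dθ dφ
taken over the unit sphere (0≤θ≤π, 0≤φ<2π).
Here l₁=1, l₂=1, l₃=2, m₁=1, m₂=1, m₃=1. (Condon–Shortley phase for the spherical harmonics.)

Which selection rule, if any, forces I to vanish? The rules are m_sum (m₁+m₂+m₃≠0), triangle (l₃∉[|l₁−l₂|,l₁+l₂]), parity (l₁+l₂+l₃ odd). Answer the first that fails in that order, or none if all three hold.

m_sum

azimuthal sum: 1 + 1 + 1 = 3  ✗
0 ≤ 2 ≤ 2 (triangle on l)
L = 1 + 1 + 2 = 4 (even)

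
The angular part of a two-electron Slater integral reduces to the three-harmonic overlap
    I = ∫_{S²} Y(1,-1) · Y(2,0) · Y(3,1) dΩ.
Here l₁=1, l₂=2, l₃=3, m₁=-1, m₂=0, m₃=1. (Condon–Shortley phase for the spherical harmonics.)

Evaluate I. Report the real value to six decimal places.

-0.202301

m-sum 0 ✓  L=6 even ✓  1≤3≤3 ✓
Π(2lᵢ+1) = 3×5×7 = 105
triangle coeff Δ(1,2,3) = 1/105
Σ_t [0,0]: t=0:+1/4 = 1/4
(3j)²=3/35 [(1 2 3; 0 0 0)], sign=-1
Σ_t [0,0]: t=0:+1/8 = 1/8
(3j)²=2/35 [(1 2 3; -1 0 1)], sign=+1
⇒ 4πI² = 18/35
I = (-1)√(18/35/(4π)) = -0.20230066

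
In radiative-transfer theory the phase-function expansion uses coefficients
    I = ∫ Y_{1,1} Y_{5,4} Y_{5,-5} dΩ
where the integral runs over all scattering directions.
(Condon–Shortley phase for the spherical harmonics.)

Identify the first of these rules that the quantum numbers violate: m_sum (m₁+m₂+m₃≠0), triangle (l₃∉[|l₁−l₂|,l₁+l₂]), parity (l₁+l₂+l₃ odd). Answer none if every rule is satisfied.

Σmᵢ = 0  ✓
l₃∈[|l₁−l₂|,l₁+l₂]=[4,6], have l₃=5  ✓
Σlᵢ = 11 ⇒ odd  ✗

parity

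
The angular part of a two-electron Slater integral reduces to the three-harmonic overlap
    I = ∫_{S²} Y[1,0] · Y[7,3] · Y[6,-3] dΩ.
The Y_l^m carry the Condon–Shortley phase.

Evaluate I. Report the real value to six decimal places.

Rules hold: Σm=0, L=14 even, 6≤6≤8.
N = 3·15·13 = 585
Δ = 2!·0!·12!/15! = 1/1365
Racah Σ t=1..1: t=1:−1/518400 = -1/518400
⇒ 3j(1 7 6; 0 0 0)² = 7/195, sgn -1
Racah Σ t=1..1: t=1:−1/2177280 = -1/2177280
⇒ 3j(1 7 6; 0 3 -3)² = 8/273, sgn +1
4πI² = N·(3j₀)²·(3jₘ)² = 8/13
I = -1·√(0.615385/4π) = -0.22129336

-0.221293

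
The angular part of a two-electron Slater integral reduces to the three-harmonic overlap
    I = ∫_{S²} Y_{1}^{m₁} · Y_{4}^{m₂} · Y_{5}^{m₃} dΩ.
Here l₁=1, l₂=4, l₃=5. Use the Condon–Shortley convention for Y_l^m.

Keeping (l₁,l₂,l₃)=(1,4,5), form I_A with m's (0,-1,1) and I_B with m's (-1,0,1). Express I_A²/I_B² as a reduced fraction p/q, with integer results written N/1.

8/5

Shared (l₁,l₂,l₃)=(1,4,5): N and (l;000)² cancel in I_A²/I_B².
A: Δ = 0!·2!·8!/11! = 1/495; Racah Σ t=0..0: t=0:+1/720 = 1/720; ⇒ 3j(1 4 5; 0 -1 1)² = 8/165, sgn +1
B: Δ = 0!·2!·8!/11! = 1/495; Racah Σ t=0..0: t=0:+1/1152 = 1/1152; ⇒ 3j(1 4 5; -1 0 1)² = 1/33, sgn +1
I_A²/I_B² = (8/165)/(1/33) = 8/5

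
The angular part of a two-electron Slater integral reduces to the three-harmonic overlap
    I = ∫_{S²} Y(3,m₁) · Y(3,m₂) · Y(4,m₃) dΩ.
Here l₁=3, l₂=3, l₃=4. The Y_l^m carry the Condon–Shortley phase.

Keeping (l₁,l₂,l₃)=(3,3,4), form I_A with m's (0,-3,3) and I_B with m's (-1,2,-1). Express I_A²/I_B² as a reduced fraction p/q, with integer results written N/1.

63/32

Shared (l₁,l₂,l₃)=(3,3,4): N and (l;000)² cancel in I_A²/I_B².
A: Δ = 2!·4!·4!/11! = 1/34650; Racah Σ t=0..0: t=0:+1/288 = 1/288; ⇒ 3j(3 3 4; 0 -3 3)² = 1/22, sgn -1
B: Δ = 2!·4!·4!/11! = 1/34650; Racah Σ t=1..2: t=1:−1/144 t=2:+1/48 = 1/72; ⇒ 3j(3 3 4; -1 2 -1)² = 16/693, sgn -1
I_A²/I_B² = (1/22)/(16/693) = 63/32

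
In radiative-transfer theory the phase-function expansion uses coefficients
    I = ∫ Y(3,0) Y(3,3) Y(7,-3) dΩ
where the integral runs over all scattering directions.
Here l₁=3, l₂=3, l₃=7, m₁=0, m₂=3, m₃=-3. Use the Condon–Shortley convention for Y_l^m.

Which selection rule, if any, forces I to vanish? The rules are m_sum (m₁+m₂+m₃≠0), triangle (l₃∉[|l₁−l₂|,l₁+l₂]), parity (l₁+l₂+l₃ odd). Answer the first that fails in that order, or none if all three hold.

azimuthal sum: 0 + 3 − 3 = 0  ✓
0 ≤ 7 ≤ 6 (triangle on l)  ✗
L = 3 + 3 + 7 = 13 (odd)

triangle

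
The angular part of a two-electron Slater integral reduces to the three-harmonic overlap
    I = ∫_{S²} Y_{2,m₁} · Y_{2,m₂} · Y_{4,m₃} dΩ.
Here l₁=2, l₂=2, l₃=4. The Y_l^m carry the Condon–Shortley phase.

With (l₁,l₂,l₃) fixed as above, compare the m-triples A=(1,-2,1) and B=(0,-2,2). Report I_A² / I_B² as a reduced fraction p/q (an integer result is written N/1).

l's match ⇒ only the (l;m) 3-j factors differ between A and B.
A: triangle coeff Δ(2,2,4) = 1/630; Σ_t [0,0]: t=0:+1/144 = 1/144; (3j)²=1/126 [(2 2 4; 1 -2 1)], sign=-1
B: triangle coeff Δ(2,2,4) = 1/630; Σ_t [0,0]: t=0:+1/96 = 1/96; (3j)²=1/42 [(2 2 4; 0 -2 2)], sign=+1
I_A²/I_B² = (1/126)/(1/42) = 1/3

1/3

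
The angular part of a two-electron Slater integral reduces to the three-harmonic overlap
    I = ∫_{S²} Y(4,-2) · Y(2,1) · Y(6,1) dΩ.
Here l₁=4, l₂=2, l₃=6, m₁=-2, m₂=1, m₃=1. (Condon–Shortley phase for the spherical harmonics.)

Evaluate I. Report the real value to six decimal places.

Checks pass: Σm=0; 12 even; l₃=6∈[2,6].
(2·4+1)(2·2+1)(2·6+1) = 585
Δ: 0! 8! 4! / 13! → 1/6435
sum: t=0:+1/2304 = 1/2304
3j²(4 2 6; 0 0 0) = Δ·Π!·Σ² = 5/143  (sign +1)
sum: t=0:+1/8640 = 1/8640
3j²(4 2 6; -2 1 1) = Δ·Π!·Σ² = 14/1287  (sign -1)
combine: 4πI² = 585·5/143·14/1287 = 350/1573
take √, sign -1: I = -0.13306527

-0.133065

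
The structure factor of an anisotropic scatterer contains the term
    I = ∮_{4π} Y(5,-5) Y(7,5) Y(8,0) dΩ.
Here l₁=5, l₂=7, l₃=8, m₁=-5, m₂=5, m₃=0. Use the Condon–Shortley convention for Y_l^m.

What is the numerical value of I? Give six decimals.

m-sum 0 ✓  L=20 even ✓  2≤8≤12 ✓
Π(2lᵢ+1) = 11×15×17 = 2805
triangle coeff Δ(5,7,8) = 1/814773960
Σ_t [0,4]: t=0:+1/87091200 t=1:−1/4976640 t=2:+1/2073600 t=3:−1/4976640 t=4:+1/87091200 = 1/9676800
(3j)²=360/46189 [(5 7 8; 0 0 0)], sign=+1
Σ_t [4,4]: t=4:+1/1393459200 = 1/1393459200
(3j)²=15/4199 [(5 7 8; -5 5 0)], sign=+1
⇒ 4πI² = 81000/1037153
I = (+1)√(81000/1037153/(4π)) = 0.07883447

0.078834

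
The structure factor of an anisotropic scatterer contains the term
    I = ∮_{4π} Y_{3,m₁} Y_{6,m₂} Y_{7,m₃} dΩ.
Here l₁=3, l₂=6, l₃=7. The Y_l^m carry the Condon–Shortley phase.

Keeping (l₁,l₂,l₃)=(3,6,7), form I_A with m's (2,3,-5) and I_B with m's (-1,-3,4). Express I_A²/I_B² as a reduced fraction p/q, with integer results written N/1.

125/162

Same 3,6,7: normalisation and zero-m 3j drop out of the ratio.
A: Δ: 2! 4! 10! / 17! → 1/2042040; sum: t=0:+1/4354560 t=1:−1/1935360 = -1/3483648; 3j²(3 6 7; 2 3 -5) = Δ·Π!·Σ² = 125/12376  (sign -1)
B: Δ: 2! 4! 10! / 17! → 1/2042040; sum: t=0:+1/1451520 t=1:−1/483840 t=2:+1/2903040 = -1/967680; 3j²(3 6 7; -1 -3 4) = Δ·Π!·Σ² = 81/6188  (sign +1)
I_A²/I_B² = (125/12376)/(81/6188) = 125/162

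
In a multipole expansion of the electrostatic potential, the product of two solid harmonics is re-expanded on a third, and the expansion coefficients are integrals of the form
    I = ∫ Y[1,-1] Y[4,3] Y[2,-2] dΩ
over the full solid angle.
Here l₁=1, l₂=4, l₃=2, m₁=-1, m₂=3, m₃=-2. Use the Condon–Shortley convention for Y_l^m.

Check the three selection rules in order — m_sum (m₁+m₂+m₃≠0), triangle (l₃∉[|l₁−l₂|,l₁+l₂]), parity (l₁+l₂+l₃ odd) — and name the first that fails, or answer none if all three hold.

Σmᵢ = 0  ✓
l₃∈[|l₁−l₂|,l₁+l₂]=[3,5], have l₃=2  ✗
Σlᵢ = 7 ⇒ odd

triangle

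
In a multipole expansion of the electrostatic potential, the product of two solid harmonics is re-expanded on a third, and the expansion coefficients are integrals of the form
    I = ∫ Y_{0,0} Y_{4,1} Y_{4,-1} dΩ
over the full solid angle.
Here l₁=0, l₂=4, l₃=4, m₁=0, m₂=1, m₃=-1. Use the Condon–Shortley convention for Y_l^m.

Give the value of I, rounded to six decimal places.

m-sum 0 ✓  L=8 even ✓  4≤4≤4 ✓
Π(2lᵢ+1) = 1×9×9 = 81
triangle coeff Δ(0,4,4) = 1/9
Σ_t [0,0]: t=0:+1/576 = 1/576
(3j)²=1/9 [(0 4 4; 0 0 0)], sign=+1
Σ_t [0,0]: t=0:+1/720 = 1/720
(3j)²=1/9 [(0 4 4; 0 1 -1)], sign=-1
⇒ 4πI² = 1/1
I = (-1)√(1/1/(4π)) = -0.28209479

-0.282095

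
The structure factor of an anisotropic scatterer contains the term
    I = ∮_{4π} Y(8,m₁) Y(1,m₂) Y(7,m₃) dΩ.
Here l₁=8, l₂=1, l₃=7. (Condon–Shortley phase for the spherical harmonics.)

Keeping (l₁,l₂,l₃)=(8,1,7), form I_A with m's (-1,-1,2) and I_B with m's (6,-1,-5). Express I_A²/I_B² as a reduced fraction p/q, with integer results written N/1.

Same 8,1,7: normalisation and zero-m 3j drop out of the ratio.
A: Δ: 2! 14! 0! / 17! → 1/2040; sum: t=0:+1/87091200 = 1/87091200; 3j²(8 1 7; -1 -1 2) = Δ·Π!·Σ² = 7/680  (sign -1)
B: Δ: 2! 14! 0! / 17! → 1/2040; sum: t=0:+1/1916006400 = 1/1916006400; 3j²(8 1 7; 6 -1 -5) = Δ·Π!·Σ² = 91/2040  (sign +1)
I_A²/I_B² = (7/680)/(91/2040) = 3/13

3/13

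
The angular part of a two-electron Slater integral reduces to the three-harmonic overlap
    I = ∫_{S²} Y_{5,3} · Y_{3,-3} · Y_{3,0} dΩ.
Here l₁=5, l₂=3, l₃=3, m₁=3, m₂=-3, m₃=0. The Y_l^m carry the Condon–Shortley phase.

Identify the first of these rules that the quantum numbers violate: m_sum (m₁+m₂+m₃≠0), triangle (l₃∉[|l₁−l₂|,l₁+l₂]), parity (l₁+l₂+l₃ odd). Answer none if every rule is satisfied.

parity

Σmᵢ = 0  ✓
l₃∈[|l₁−l₂|,l₁+l₂]=[2,8], have l₃=3  ✓
Σlᵢ = 11 ⇒ odd  ✗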